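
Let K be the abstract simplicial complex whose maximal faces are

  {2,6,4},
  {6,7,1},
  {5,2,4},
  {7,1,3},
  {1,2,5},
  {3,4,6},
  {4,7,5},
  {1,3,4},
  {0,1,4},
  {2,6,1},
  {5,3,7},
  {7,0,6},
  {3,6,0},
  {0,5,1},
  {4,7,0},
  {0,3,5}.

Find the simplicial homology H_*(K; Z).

We work with the vertex ordering 0 < 1 < 2 < 3 < 4 < 5 < 6 < 7. The simplices of K, each written with vertices in increasing order, are:

  0-simplices (8): [0], [1], [2], [3], [4], [5], [6], [7]
  1-simplices (24): (24 of them)
  2-simplices (16): [0,1,4], [0,1,5], [0,3,5], [0,3,6], [0,4,7], [0,6,7], [1,2,5], [1,2,6], [1,3,4], [1,3,7], [1,6,7], [2,4,5], [2,4,6], [3,4,6], [3,5,7], [4,5,7]

so the chain groups are C_0 ≅ Z^8, C_1 ≅ Z^24, C_2 ≅ Z^16.

The boundary map ∂_1: C_1 → C_0 maps an edge to its endpoints' difference, ∂[p,q] = q − p.
The 8×24 boundary matrix has rank 7 and Smith normal form diag(1,1,1,1,1,1,1).

Boundary ∂_2: C_2 → C_1 acts by ∂[p,q,r] = [q,r] − [p,r] + [p,q]. For instance
  ∂[1,6,7] = [6,7] − [1,7] + [1,6],
  ∂[3,4,6] = [4,6] − [3,6] + [3,4].
The 24×16 boundary matrix has rank 15 and Smith normal form diag(1,1,1,1,1,1,1,1,1,1,1,1,1,1,1).

Now H_k = ker ∂_k / im ∂_{k+1}, so:

  H_0: rank C_0 − rank ∂_1 = 8 − 7 = 1, and the invariant factors of ∂_1 are all 1, so H_0 = Z.
  H_1: rank ker ∂_1 − rank ∂_2 = (24 − 7) − 15 = 2, and the invariant factors of ∂_2 are all 1, so H_1 = Z^2.
  H_2: rank ker ∂_2 − rank ∂_3 = (16 − 15) − 0 = 1, and there is no ∂_3, so H_2 = Z.

H_0 ≅ Z,  H_1 ≅ Z^2,  H_2 ≅ Z.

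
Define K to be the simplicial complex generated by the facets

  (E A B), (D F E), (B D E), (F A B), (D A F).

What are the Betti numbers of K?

b_0 = 1, b_1 = 1, b_2 = 0.

Fix the vertex order A < B < D < E < F and write every simplex with vertices in increasing order. Then dim K = 2 and the simplices of K are:

  0-simplices (5): A, B, D, E, F
  1-simplices (10): AB, AD, AE, AF, BD, BE, BF, DE, DF, EF
  2-simplices (5): ABE, ABF, ADF, BDE, DEF

Hence C_0 ≅ Z^5, C_1 ≅ Z^10, C_2 ≅ Z^5.

∂_1: C_1 → C_0 is given by ∂[p,q] = [q] − [p]. For instance
  ∂DE = E − D.
The 5×10 boundary matrix has rank 4 and Smith normal form diag(1,1,1,1).

∂_2: C_2 → C_1 acts by ∂[p,q,r] = [q,r] − [p,r] + [p,q]. For instance
  ∂ABE = BE − AE + AB,
  ∂ABF = BF − AF + AB.
The 10×5 boundary matrix has rank 5 and Smith normal form diag(1,1,1,1,1).

From H_k ≅ ker(∂_k) / im(∂_{k+1}) we obtain:

  H_0: rank C_0 − rank ∂_1 = 5 − 4 = 1, and the invariant factors of ∂_1 are all 1, so H_0 ≅ Z.
  H_1: rank ker ∂_1 − rank ∂_2 = (10 − 4) − 5 = 1, and the invariant factors of ∂_2 are all 1, so H_1 ≅ Z.
  H_2: rank ker ∂_2 − rank ∂_3 = (5 − 5) − 0 = 0, and there is no ∂_3, so H_2 ≅ 0.

As a check, the Euler characteristic is 5 − 10 + 5 = 0, which agrees with 1 − 1 + 0 = 0.

Hence the Betti numbers are b_0 = 1, b_1 = 1, b_2 = 0.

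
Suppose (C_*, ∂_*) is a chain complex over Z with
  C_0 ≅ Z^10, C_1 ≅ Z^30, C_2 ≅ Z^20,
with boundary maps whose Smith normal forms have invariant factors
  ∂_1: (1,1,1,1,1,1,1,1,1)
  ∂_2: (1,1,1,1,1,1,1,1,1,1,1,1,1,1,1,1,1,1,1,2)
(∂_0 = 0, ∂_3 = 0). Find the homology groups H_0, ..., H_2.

H_0 ≅ Z,  H_1 ≅ Z ⊕ Z/2Z,  H_2 = 0.

H_0: b_0 = 10 − 0 − 9 = 1; torsion from ∂_1 factors > 1: none. So H_0 ≅ Z.
H_1: b_1 = 30 − 9 − 20 = 1; torsion from ∂_2 factors > 1: [2]. So H_1 ≅ Z ⊕ Z/2Z.
H_2: b_2 = 20 − 20 − 0 = 0; torsion from ∂_3 factors > 1: none. So H_2 ≅ 0.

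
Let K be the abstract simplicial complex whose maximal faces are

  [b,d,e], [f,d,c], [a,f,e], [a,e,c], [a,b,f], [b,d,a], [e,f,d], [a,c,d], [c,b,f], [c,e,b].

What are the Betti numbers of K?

b_0 = 1, b_1 = 0, b_2 = 0.

We work with the vertex ordering a < b < c < d < e < f. The simplices of K, each written with vertices in increasing order, are:

  0-simplices (6): a, b, c, d, e, f
  1-simplices (15): ab, ac, ad, ae, af, bc, bd, be, bf, cd, ce, cf, de, df, ef
  2-simplices (10): abd, abf, acd, ace, aef, bce, bcf, bde, cdf, def

so the chain groups are C_0 ≅ Z^6, C_1 ≅ Z^15, C_2 ≅ Z^10.

∂_1: C_1 → C_0 is given by ∂[p,q] = [q] − [p]. For instance
  ∂bc = c − b.
This gives a 6×15 integer matrix of rank 5; reducing to Smith normal form yields diagonal entries (1,1,1,1,1).

Boundary ∂_2: C_2 → C_1 acts by ∂[p,q,r] = [q,r] − [p,r] + [p,q]. For instance
  ∂bcf = cf − bf + bc,
  ∂ace = ce − ae + ac.
The 15×10 boundary matrix has rank 10 and Smith normal form diag(1,1,1,1,1,1,1,1,1,2).

Reading off H_k = ker ∂_k / im ∂_{k+1}:

  H_0: rank C_0 − rank ∂_1 = 6 − 5 = 1, and the invariant factors of ∂_1 are all 1, so H_0 = Z.
  H_1: rank ker ∂_1 − rank ∂_2 = (15 − 5) − 10 = 0, and ∂_2 has invariant factor 2 > 1, so H_1 = Z/2Z.
  H_2: rank ker ∂_2 − rank ∂_3 = (10 − 10) − 0 = 0, and there is no ∂_3, so H_2 = 0.

(K is a triangulation of the real projective plane RP^2.)

Hence the Betti numbers are b_0 = 1, b_1 = 0, b_2 = 0.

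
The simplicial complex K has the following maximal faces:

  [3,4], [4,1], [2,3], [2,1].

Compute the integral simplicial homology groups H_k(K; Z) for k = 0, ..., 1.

H_0 = Z,  H_1 = Z.

Fix the vertex order 1 < 2 < 3 < 4 and write every simplex with vertices in increasing order. Then dim K = 1 and the simplices of K are:

  0-simplices (4): [1], [2], [3], [4]
  1-simplices (4): [1,2], [1,4], [2,3], [3,4]

Hence C_0 ≅ Z^4, C_1 ≅ Z^4.

The boundary map ∂_1: C_1 → C_0 is given by ∂[p,q] = [q] − [p]. For instance
  ∂[3,4] = [4] − [3].
This gives a 4×4 integer matrix of rank 3; reducing to Smith normal form yields diagonal entries (1,1,1).

Now H_k = ker ∂_k / im ∂_{k+1}, so:

  H_0: rank C_0 − rank ∂_1 = 4 − 3 = 1, and the invariant factors of ∂_1 are all 1, so H_0 = Z.
  H_1: rank ker ∂_1 − rank ∂_2 = (4 − 3) − 0 = 1, and there is no ∂_2, so H_1 = Z.

As a check, the Euler characteristic is 4 − 4 = 0, which agrees with 1 − 1 = 0.
(K is a triangulation of the circle S^1.)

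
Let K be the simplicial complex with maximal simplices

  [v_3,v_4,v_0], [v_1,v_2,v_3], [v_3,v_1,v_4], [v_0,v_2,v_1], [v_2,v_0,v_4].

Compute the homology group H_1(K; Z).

H_1 ≅ Z.

Order the vertices as v_0 < v_1 < v_2 < v_3 < v_4. Listing each simplex with vertices in this order, K has dimension 2 with simplices:

  0-simplices (5): [v_0], [v_1], [v_2], [v_3], [v_4]
  1-simplices (10): [v_0,v_1], [v_0,v_2], [v_0,v_3], [v_0,v_4], [v_1,v_2], [v_1,v_3], [v_1,v_4], [v_2,v_3], [v_2,v_4], [v_3,v_4]
  2-simplices (5): [v_0,v_1,v_2], [v_0,v_2,v_4], [v_0,v_3,v_4], [v_1,v_2,v_3], [v_1,v_3,v_4]

Hence C_0 ≅ Z^5, C_1 ≅ Z^10, C_2 ≅ Z^5.

The boundary map ∂_1: C_1 → C_0 is given by ∂[p,q] = [q] − [p].
The resulting 5×10 matrix has rank 4, and its Smith normal form has invariant factors (1,1,1,1).

The boundary map ∂_2: C_2 → C_1 maps a triangle to the signed sum of its edges. For instance
  ∂[v_0,v_1,v_2] = [v_1,v_2] − [v_0,v_2] + [v_0,v_1],
  ∂[v_0,v_3,v_4] = [v_3,v_4] − [v_0,v_4] + [v_0,v_3].
This gives a 10×5 integer matrix of rank 5; reducing to Smith normal form yields diagonal entries (1,1,1,1,1).

Computing H_k = (kernel of ∂_k) / (image of ∂_{k+1}):

  H_1: rank ker ∂_1 − rank ∂_2 = (10 − 4) − 5 = 1, and the invariant factors of ∂_2 are all 1, so H_1 = Z.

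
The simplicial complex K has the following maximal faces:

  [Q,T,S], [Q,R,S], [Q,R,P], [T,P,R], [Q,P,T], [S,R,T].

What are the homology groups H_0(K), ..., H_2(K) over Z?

Take the total order P < Q < R < S < T on the vertex set. Then K (dimension 2) consists of the simplices:

  0-simplices (5): P, Q, R, S, T
  1-simplices (9): PQ, PR, PT, QR, QS, QT, RS, RT, ST
  2-simplices (6): PQR, PQT, PRT, QRS, QST, RST

Hence C_0 ≅ Z^5, C_1 ≅ Z^9, C_2 ≅ Z^6.

∂_1: C_1 → C_0 is given by ∂[p,q] = [q] − [p].
This gives a 5×9 integer matrix of rank 4; reducing to Smith normal form yields diagonal entries (1,1,1,1).

∂_2: C_2 → C_1 sends each 2-simplex [p,q,r] to [q,r] − [p,r] + [p,q]. For instance
  ∂PQR = QR − PR + PQ,
  ∂QST = ST − QT + QS.
As a 9×6 matrix over Z this has rank 5, with invariant factors (1,1,1,1,1).

Computing H_k = (kernel of ∂_k) / (image of ∂_{k+1}):

  H_0: rank C_0 − rank ∂_1 = 5 − 4 = 1, and the invariant factors of ∂_1 are all 1, so H_0 ≅ Z.
  H_1: rank ker ∂_1 − rank ∂_2 = (9 − 4) − 5 = 0, and the invariant factors of ∂_2 are all 1, so H_1 ≅ 0.
  H_2: rank ker ∂_2 − rank ∂_3 = (6 − 5) − 0 = 1, and there is no ∂_3, so H_2 ≅ Z.

As a check, the Euler characteristic is 5 − 9 + 6 = 2, which agrees with 1 − 0 + 1 = 2.

H_0 ≅ Z,  H_1 = 0,  H_2 ≅ Z.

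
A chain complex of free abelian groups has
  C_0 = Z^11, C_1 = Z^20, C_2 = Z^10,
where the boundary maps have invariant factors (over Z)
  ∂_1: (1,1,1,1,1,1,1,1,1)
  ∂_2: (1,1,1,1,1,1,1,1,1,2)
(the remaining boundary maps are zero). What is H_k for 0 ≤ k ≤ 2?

H_0 ≅ Z^2,  H_1 ≅ Z × Z/2,  H_2 = 0.

H_0: b_0 = 11 − 0 − 9 = 2; torsion from ∂_1 factors > 1: none. So H_0 ≅ Z^2.
H_1: b_1 = 20 − 9 − 10 = 1; torsion from ∂_2 factors > 1: [2]. So H_1 ≅ Z × Z/2.
H_2: b_2 = 10 − 10 − 0 = 0; torsion from ∂_3 factors > 1: none. So H_2 ≅ 0.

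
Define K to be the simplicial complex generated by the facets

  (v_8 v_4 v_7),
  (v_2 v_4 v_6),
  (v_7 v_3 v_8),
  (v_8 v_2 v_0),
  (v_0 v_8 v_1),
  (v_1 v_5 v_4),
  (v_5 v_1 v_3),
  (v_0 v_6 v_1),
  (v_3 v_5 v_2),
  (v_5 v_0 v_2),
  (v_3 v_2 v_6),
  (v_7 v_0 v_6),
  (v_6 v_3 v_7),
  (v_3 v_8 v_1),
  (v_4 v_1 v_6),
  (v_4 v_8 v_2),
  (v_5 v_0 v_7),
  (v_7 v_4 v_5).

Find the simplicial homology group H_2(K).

H_2 ≅ Z.

K has 9 vertices, 27 edges, 18 triangles.
rank ∂_2 = 17, rank ∂_3 = 0 ⇒ b_2 = 18 − 17 − 0 = 1. So H_2 ≅ Z.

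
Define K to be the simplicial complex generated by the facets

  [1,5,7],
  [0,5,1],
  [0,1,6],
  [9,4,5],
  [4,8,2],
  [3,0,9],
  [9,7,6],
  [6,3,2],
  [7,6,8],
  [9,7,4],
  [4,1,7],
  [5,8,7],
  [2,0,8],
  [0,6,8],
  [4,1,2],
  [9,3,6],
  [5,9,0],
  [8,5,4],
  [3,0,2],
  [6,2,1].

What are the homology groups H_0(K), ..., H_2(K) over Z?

H_0 ≅ Z,  H_1 ≅ Z ⊕ Z/2,  H_2 = 0.

Fix the vertex order 0 < 1 < 2 < 3 < 4 < 5 < 6 < 7 < 8 < 9 and write every simplex with vertices in increasing order. Then dim K = 2 and the simplices of K are:

  0-simplices (10): [0], [1], [2], [3], [4], [5], [6], [7], [8], [9]
  1-simplices (30): (30 of them)
  2-simplices (20): (20 of them)

so the chain groups are C_0 ≅ Z^10, C_1 ≅ Z^30, C_2 ≅ Z^20.

∂_1: C_1 → C_0 sends each edge [p,q] (with p < q) to q − p. For instance
  ∂[1,7] = [7] − [1].
The resulting 10×30 matrix has rank 9, and its Smith normal form has invariant factors (1,1,1,1,1,1,1,1,1).

∂_2: C_2 → C_1 sends each 2-simplex [p,q,r] to [q,r] − [p,r] + [p,q]. For instance
  ∂[0,3,9] = [3,9] − [0,9] + [0,3],
  ∂[3,6,9] = [6,9] − [3,9] + [3,6].
The 30×20 boundary matrix has rank 20 and Smith normal form diag(1,1,1,1,1,1,1,1,1,1,1,1,1,1,1,1,1,1,1,2).

Now H_k = ker ∂_k / im ∂_{k+1}, so:

  H_0: rank C_0 − rank ∂_1 = 10 − 9 = 1, and the invariant factors of ∂_1 are all 1, so H_0 = Z.
  H_1: rank ker ∂_1 − rank ∂_2 = (30 − 9) − 20 = 1, and ∂_2 has invariant factor 2 > 1, so H_1 = Z ⊕ Z/2.
  H_2: rank ker ∂_2 − rank ∂_3 = (20 − 20) − 0 = 0, and there is no ∂_3, so H_2 = 0.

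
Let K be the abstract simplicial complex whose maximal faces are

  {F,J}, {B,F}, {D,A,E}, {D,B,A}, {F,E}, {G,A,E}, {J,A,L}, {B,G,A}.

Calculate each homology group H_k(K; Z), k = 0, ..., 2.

K has 8 vertices, 14 edges, 5 triangles.
rank ∂_0 = 0, rank ∂_1 = 7 ⇒ b_0 = 8 − 0 − 7 = 1; all invariant factors of ∂_1 are 1 so no torsion. So H_0 = Z.
rank ∂_1 = 7, rank ∂_2 = 5 ⇒ b_1 = 14 − 7 − 5 = 2; all invariant factors of ∂_2 are 1 so no torsion. So H_1 = Z^2.
rank ∂_2 = 5, rank ∂_3 = 0 ⇒ b_2 = 5 − 5 − 0 = 0. So H_2 = 0.

H_0 = Z,  H_1 = Z^2,  H_2 = 0.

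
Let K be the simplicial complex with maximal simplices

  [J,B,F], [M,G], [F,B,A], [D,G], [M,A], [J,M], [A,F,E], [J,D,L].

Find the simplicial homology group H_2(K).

We work with the vertex ordering A < B < D < E < F < G < J < L < M. The simplices of K, each written with vertices in increasing order, are:

  0-simplices (9): A, B, D, E, F, G, J, L, M
  1-simplices (14): AB, AE, AF, AM, BF, BJ, DG, DJ, DL, EF, FJ, GM, JL, JM
  2-simplices (4): ABF, AEF, BFJ, DJL

giving chain groups C_0 ≅ Z^9, C_1 ≅ Z^14, C_2 ≅ Z^4.

The boundary map ∂_1: C_1 → C_0 is given by ∂[p,q] = [q] − [p].
As a 9×14 matrix over Z this has rank 8, with invariant factors (1,1,1,1,1,1,1,1).

Boundary ∂_2: C_2 → C_1 acts by ∂[p,q,r] = [q,r] − [p,r] + [p,q]. For instance
  ∂AEF = EF − AF + AE,
  ∂BFJ = FJ − BJ + BF.
The resulting 14×4 matrix has rank 4, and its Smith normal form has invariant factors (1,1,1,1).

From H_k ≅ ker(∂_k) / im(∂_{k+1}) we obtain:

  H_2: rank ker ∂_2 − rank ∂_3 = (4 − 4) − 0 = 0, and there is no ∂_3, so H_2 = 0.

H_2 ≅ 0.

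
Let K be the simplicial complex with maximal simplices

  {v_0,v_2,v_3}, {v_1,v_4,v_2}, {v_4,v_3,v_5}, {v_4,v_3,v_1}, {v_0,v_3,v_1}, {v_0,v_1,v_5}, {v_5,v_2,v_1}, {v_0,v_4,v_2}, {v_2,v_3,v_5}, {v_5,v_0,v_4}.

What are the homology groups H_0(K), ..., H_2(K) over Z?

Take the total order v_0 < v_1 < v_2 < v_3 < v_4 < v_5 on the vertex set. Then K (dimension 2) consists of the simplices:

  0-simplices (6): [v_0], [v_1], [v_2], [v_3], [v_4], [v_5]
  1-simplices (15): (15 of them)
  2-simplices (10): [v_0,v_1,v_3], [v_0,v_1,v_5], [v_0,v_2,v_3], [v_0,v_2,v_4], [v_0,v_4,v_5], [v_1,v_2,v_4], [v_1,v_2,v_5], [v_1,v_3,v_4], [v_2,v_3,v_5], [v_3,v_4,v_5]

giving chain groups C_0 ≅ Z^6, C_1 ≅ Z^15, C_2 ≅ Z^10.

The boundary map ∂_1: C_1 → C_0 maps an edge to its endpoints' difference, ∂[p,q] = q − p. For instance
  ∂[v_0,v_1] = [v_1] − [v_0].
The resulting 6×15 matrix has rank 5, and its Smith normal form has invariant factors (1,1,1,1,1).

The boundary map ∂_2: C_2 → C_1 sends each 2-simplex [p,q,r] to [q,r] − [p,r] + [p,q]. For instance
  ∂[v_2,v_3,v_5] = [v_3,v_5] − [v_2,v_5] + [v_2,v_3],
  ∂[v_1,v_2,v_5] = [v_2,v_5] − [v_1,v_5] + [v_1,v_2].
This gives a 15×10 integer matrix of rank 10; reducing to Smith normal form yields diagonal entries (1,1,1,1,1,1,1,1,1,2).

Reading off H_k = ker ∂_k / im ∂_{k+1}:

  H_0: rank C_0 − rank ∂_1 = 6 − 5 = 1, and the invariant factors of ∂_1 are all 1, so H_0 = Z.
  H_1: rank ker ∂_1 − rank ∂_2 = (15 − 5) − 10 = 0, and ∂_2 has invariant factor 2 > 1, so H_1 = Z/2Z.
  H_2: rank ker ∂_2 − rank ∂_3 = (10 − 10) − 0 = 0, and there is no ∂_3, so H_2 = 0.

(K is a triangulation of the real projective plane RP^2.)

H_0 = Z,  H_1 = Z/2Z,  H_2 = 0.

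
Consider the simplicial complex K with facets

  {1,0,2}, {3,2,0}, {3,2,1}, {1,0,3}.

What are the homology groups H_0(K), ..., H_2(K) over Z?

H_0 ≅ Z,  H_1 = 0,  H_2 ≅ Z.

Fix the vertex order 0 < 1 < 2 < 3 and write every simplex with vertices in increasing order. Then dim K = 2 and the simplices of K are:

  0-simplices (4): [0], [1], [2], [3]
  1-simplices (6): [0,1], [0,2], [0,3], [1,2], [1,3], [2,3]
  2-simplices (4): [0,1,2], [0,1,3], [0,2,3], [1,2,3]

so the chain groups are C_0 ≅ Z^4, C_1 ≅ Z^6, C_2 ≅ Z^4.

The boundary map ∂_1: C_1 → C_0 sends each edge [p,q] (with p < q) to q − p.
The resulting 4×6 matrix has rank 3, and its Smith normal form has invariant factors (1,1,1).

Boundary ∂_2: C_2 → C_1 acts by ∂[p,q,r] = [q,r] − [p,r] + [p,q]. For instance
  ∂[0,1,3] = [1,3] − [0,3] + [0,1],
  ∂[0,1,2] = [1,2] − [0,2] + [0,1].
This gives a 6×4 integer matrix of rank 3; reducing to Smith normal form yields diagonal entries (1,1,1).

From H_k ≅ ker(∂_k) / im(∂_{k+1}) we obtain:

  H_0: rank C_0 − rank ∂_1 = 4 − 3 = 1, and the invariant factors of ∂_1 are all 1, so H_0 = Z.
  H_1: rank ker ∂_1 − rank ∂_2 = (6 − 3) − 3 = 0, and the invariant factors of ∂_2 are all 1, so H_1 = 0.
  H_2: rank ker ∂_2 − rank ∂_3 = (4 − 3) − 0 = 1, and there is no ∂_3, so H_2 = Z.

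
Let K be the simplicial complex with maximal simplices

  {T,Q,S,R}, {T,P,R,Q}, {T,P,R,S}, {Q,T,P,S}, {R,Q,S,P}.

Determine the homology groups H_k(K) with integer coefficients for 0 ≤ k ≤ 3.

H_0 = Z,  H_1 = 0,  H_2 = 0,  H_3 = Z.

Fix the vertex order P < Q < R < S < T and write every simplex with vertices in increasing order. Then dim K = 3 and the simplices of K are:

  0-simplices (5): P, Q, R, S, T
  1-simplices (10): PQ, PR, PS, PT, QR, QS, QT, RS, RT, ST
  2-simplices (10): PQR, PQS, PQT, PRS, PRT, PST, QRS, QRT, QST, RST
  3-simplices (5): PQRS, PQRT, PQST, PRST, QRST

so the chain groups are C_0 ≅ Z^5, C_1 ≅ Z^10, C_2 ≅ Z^10, C_3 ≅ Z^5.

Boundary ∂_1: C_1 → C_0 sends each edge [p,q] (with p < q) to q − p. For instance
  ∂QR = R − Q.
As a 5×10 matrix over Z this has rank 4, with invariant factors (1,1,1,1).

Boundary ∂_2: C_2 → C_1 maps a triangle to the signed sum of its edges. For instance
  ∂PRS = RS − PS + PR,
  ∂QRS = RS − QS + QR.
The 10×10 boundary matrix has rank 6 and Smith normal form diag(1,1,1,1,1,1).

The boundary map ∂_3: C_3 → C_2 sends each 3-simplex σ to the alternating sum Σ_i (−1)^i (σ with its i-th vertex removed). For instance
  ∂PQST = QST − PST + PQT − PQS,
  ∂PRST = RST − PST + PRT − PRS.
The 10×5 boundary matrix has rank 4 and Smith normal form diag(1,1,1,1).

Computing H_k = (kernel of ∂_k) / (image of ∂_{k+1}):

  H_0: rank C_0 − rank ∂_1 = 5 − 4 = 1, and the invariant factors of ∂_1 are all 1, so H_0 = Z.
  H_1: rank ker ∂_1 − rank ∂_2 = (10 − 4) − 6 = 0, and the invariant factors of ∂_2 are all 1, so H_1 = 0.
  H_2: rank ker ∂_2 − rank ∂_3 = (10 − 6) − 4 = 0, and the invariant factors of ∂_3 are all 1, so H_2 = 0.
  H_3: rank ker ∂_3 − rank ∂_4 = (5 − 4) − 0 = 1, and there is no ∂_4, so H_3 = Z.

(K is a triangulation of the 3-sphere S^3.)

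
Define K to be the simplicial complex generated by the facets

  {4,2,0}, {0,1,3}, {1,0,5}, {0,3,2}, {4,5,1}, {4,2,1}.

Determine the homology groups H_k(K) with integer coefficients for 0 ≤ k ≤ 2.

H_0 ≅ Z,  H_1 ≅ Z,  H_2 = 0.

Order the vertices as 0 < 1 < 2 < 3 < 4 < 5. Listing each simplex with vertices in this order, K has dimension 2 with simplices:

  0-simplices (6): [0], [1], [2], [3], [4], [5]
  1-simplices (12): [0,1], [0,2], [0,3], [0,4], [0,5], [1,2], [1,3], [1,4], [1,5], [2,3], [2,4], [4,5]
  2-simplices (6): [0,1,3], [0,1,5], [0,2,3], [0,2,4], [1,2,4], [1,4,5]

Hence C_0 ≅ Z^6, C_1 ≅ Z^12, C_2 ≅ Z^6.

The boundary map ∂_1: C_1 → C_0 sends each edge [p,q] (with p < q) to q − p.
The 6×12 boundary matrix has rank 5 and Smith normal form diag(1,1,1,1,1).

The boundary map ∂_2: C_2 → C_1 maps a triangle to the signed sum of its edges. For instance
  ∂[0,2,3] = [2,3] − [0,3] + [0,2],
  ∂[1,4,5] = [4,5] − [1,5] + [1,4].
This gives a 12×6 integer matrix of rank 6; reducing to Smith normal form yields diagonal entries (1,1,1,1,1,1).

From H_k ≅ ker(∂_k) / im(∂_{k+1}) we obtain:

  H_0: rank C_0 − rank ∂_1 = 6 − 5 = 1, and the invariant factors of ∂_1 are all 1, so H_0 ≅ Z.
  H_1: rank ker ∂_1 − rank ∂_2 = (12 − 5) − 6 = 1, and the invariant factors of ∂_2 are all 1, so H_1 ≅ Z.
  H_2: rank ker ∂_2 − rank ∂_3 = (6 − 6) − 0 = 0, and there is no ∂_3, so H_2 ≅ 0.

As a check, the Euler characteristic is 6 − 12 + 6 = 0, which agrees with 1 − 1 + 0 = 0.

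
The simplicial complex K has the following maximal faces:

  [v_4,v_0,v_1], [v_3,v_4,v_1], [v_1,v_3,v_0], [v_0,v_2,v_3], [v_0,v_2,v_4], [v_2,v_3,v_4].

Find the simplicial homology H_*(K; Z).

We work with the vertex ordering v_0 < v_1 < v_2 < v_3 < v_4. The simplices of K, each written with vertices in increasing order, are:

  0-simplices (5): [v_0], [v_1], [v_2], [v_3], [v_4]
  1-simplices (9): [v_0,v_1], [v_0,v_2], [v_0,v_3], [v_0,v_4], [v_1,v_3], [v_1,v_4], [v_2,v_3], [v_2,v_4], [v_3,v_4]
  2-simplices (6): [v_0,v_1,v_3], [v_0,v_1,v_4], [v_0,v_2,v_3], [v_0,v_2,v_4], [v_1,v_3,v_4], [v_2,v_3,v_4]

giving chain groups C_0 ≅ Z^5, C_1 ≅ Z^9, C_2 ≅ Z^6.

The boundary map ∂_1: C_1 → C_0 sends each edge [p,q] (with p < q) to q − p.
This gives a 5×9 integer matrix of rank 4; reducing to Smith normal form yields diagonal entries (1,1,1,1).

Boundary ∂_2: C_2 → C_1 maps a triangle to the signed sum of its edges. For instance
  ∂[v_0,v_2,v_3] = [v_2,v_3] − [v_0,v_3] + [v_0,v_2],
  ∂[v_0,v_1,v_3] = [v_1,v_3] − [v_0,v_3] + [v_0,v_1].
This gives a 9×6 integer matrix of rank 5; reducing to Smith normal form yields diagonal entries (1,1,1,1,1).

From H_k ≅ ker(∂_k) / im(∂_{k+1}) we obtain:

  H_0: rank C_0 − rank ∂_1 = 5 − 4 = 1, and the invariant factors of ∂_1 are all 1, so H_0 = Z.
  H_1: rank ker ∂_1 − rank ∂_2 = (9 − 4) − 5 = 0, and the invariant factors of ∂_2 are all 1, so H_1 = 0.
  H_2: rank ker ∂_2 − rank ∂_3 = (6 − 5) − 0 = 1, and there is no ∂_3, so H_2 = Z.

As a check, the Euler characteristic is 5 − 9 + 6 = 2, which agrees with 1 − 0 + 1 = 2.

H_0 ≅ Z,  H_1 = 0,  H_2 ≅ Z.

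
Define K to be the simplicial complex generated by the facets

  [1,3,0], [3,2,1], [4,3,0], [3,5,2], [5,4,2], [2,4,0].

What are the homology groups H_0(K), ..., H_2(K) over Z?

Fix the vertex order 0 < 1 < 2 < 3 < 4 < 5 and write every simplex with vertices in increasing order. Then dim K = 2 and the simplices of K are:

  0-simplices (6): [0], [1], [2], [3], [4], [5]
  1-simplices (12): [0,1], [0,2], [0,3], [0,4], [1,2], [1,3], [2,3], [2,4], [2,5], [3,4], [3,5], [4,5]
  2-simplices (6): [0,1,3], [0,2,4], [0,3,4], [1,2,3], [2,3,5], [2,4,5]

Hence C_0 ≅ Z^6, C_1 ≅ Z^12, C_2 ≅ Z^6.

Boundary ∂_1: C_1 → C_0 maps an edge to its endpoints' difference, ∂[p,q] = q − p. For instance
  ∂[1,3] = [3] − [1].
The resulting 6×12 matrix has rank 5, and its Smith normal form has invariant factors (1,1,1,1,1).

Boundary ∂_2: C_2 → C_1 maps a triangle to the signed sum of its edges. For instance
  ∂[2,3,5] = [3,5] − [2,5] + [2,3],
  ∂[2,4,5] = [4,5] − [2,5] + [2,4].
The 12×6 boundary matrix has rank 6 and Smith normal form diag(1,1,1,1,1,1).

Computing H_k = (kernel of ∂_k) / (image of ∂_{k+1}):

  H_0: rank C_0 − rank ∂_1 = 6 − 5 = 1, and the invariant factors of ∂_1 are all 1, so H_0 = Z.
  H_1: rank ker ∂_1 − rank ∂_2 = (12 − 5) − 6 = 1, and the invariant factors of ∂_2 are all 1, so H_1 = Z.
  H_2: rank ker ∂_2 − rank ∂_3 = (6 − 6) − 0 = 0, and there is no ∂_3, so H_2 = 0.

H_0 ≅ Z,  H_1 ≅ Z,  H_2 = 0.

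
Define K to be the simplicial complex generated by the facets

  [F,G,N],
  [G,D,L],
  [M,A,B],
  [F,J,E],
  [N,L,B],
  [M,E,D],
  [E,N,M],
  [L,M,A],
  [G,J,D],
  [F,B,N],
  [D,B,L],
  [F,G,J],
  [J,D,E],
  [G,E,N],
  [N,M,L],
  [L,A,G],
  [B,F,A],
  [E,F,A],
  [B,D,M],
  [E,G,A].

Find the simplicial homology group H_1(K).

H_1 = Z × Z/2.

Fix the vertex order A < B < D < E < F < G < J < L < M < N and write every simplex with vertices in increasing order. Then dim K = 2 and the simplices of K are:

  0-simplices (10): A, B, D, E, F, G, J, L, M, N
  1-simplices (30): AB, AE, AF, AG, AL, AM, BD, BF, BL, BM, BN, DE, DG, DJ, DL, DM, EF, EG, EJ, EM, EN, FG, FJ, FN, GJ, GL, GN, LM, LN, MN
  2-simplices (20): ABF, ABM, AEF, AEG, AGL, ALM, BDL, BDM, BFN, BLN, DEJ, DEM, DGJ, DGL, EFJ, EGN, EMN, FGJ, FGN, LMN

giving chain groups C_0 ≅ Z^10, C_1 ≅ Z^30, C_2 ≅ Z^20.

The boundary map ∂_1: C_1 → C_0 maps an edge to its endpoints' difference, ∂[p,q] = q − p.
The resulting 10×30 matrix has rank 9, and its Smith normal form has invariant factors (1,1,1,1,1,1,1,1,1).

The boundary map ∂_2: C_2 → C_1 acts by ∂[p,q,r] = [q,r] − [p,r] + [p,q]. For instance
  ∂DEJ = EJ − DJ + DE,
  ∂AEF = EF − AF + AE.
As a 30×20 matrix over Z this has rank 20, with invariant factors (1,1,1,1,1,1,1,1,1,1,1,1,1,1,1,1,1,1,1,2).

Now H_k = ker ∂_k / im ∂_{k+1}, so:

  H_1: rank ker ∂_1 − rank ∂_2 = (30 − 9) − 20 = 1, and ∂_2 has invariant factor 2 > 1, so H_1 = Z × Z/2.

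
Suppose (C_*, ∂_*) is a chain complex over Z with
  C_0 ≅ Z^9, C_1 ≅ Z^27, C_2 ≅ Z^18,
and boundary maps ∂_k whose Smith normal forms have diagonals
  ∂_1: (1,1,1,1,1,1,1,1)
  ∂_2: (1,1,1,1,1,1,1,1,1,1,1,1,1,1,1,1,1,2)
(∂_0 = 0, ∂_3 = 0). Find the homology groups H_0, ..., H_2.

H_0: b_0 = 9 − 0 − 8 = 1; torsion from ∂_1 factors > 1: none. So H_0 = Z.
H_1: b_1 = 27 − 8 − 18 = 1; torsion from ∂_2 factors > 1: [2]. So H_1 = Z ⊕ Z/2.
H_2: b_2 = 18 − 18 − 0 = 0; torsion from ∂_3 factors > 1: none. So H_2 = 0.

H_0 = Z,  H_1 = Z ⊕ Z/2,  H_2 = 0.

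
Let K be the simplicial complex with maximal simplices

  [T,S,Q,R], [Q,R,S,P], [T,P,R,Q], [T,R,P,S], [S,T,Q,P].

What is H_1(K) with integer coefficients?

H_1 ≅ 0.

Fix the vertex order P < Q < R < S < T and write every simplex with vertices in increasing order. Then dim K = 3 and the simplices of K are:

  0-simplices (5): P, Q, R, S, T
  1-simplices (10): PQ, PR, PS, PT, QR, QS, QT, RS, RT, ST
  2-simplices (10): PQR, PQS, PQT, PRS, PRT, PST, QRS, QRT, QST, RST
  3-simplices (5): PQRS, PQRT, PQST, PRST, QRST

giving chain groups C_0 ≅ Z^5, C_1 ≅ Z^10, C_2 ≅ Z^10, C_3 ≅ Z^5.

∂_1: C_1 → C_0 sends each edge [p,q] (with p < q) to q − p.
The 5×10 boundary matrix has rank 4 and Smith normal form diag(1,1,1,1).

Boundary ∂_2: C_2 → C_1 maps a triangle to the signed sum of its edges. For instance
  ∂QRS = RS − QS + QR,
  ∂PRT = RT − PT + PR.
The resulting 10×10 matrix has rank 6, and its Smith normal form has invariant factors (1,1,1,1,1,1).

The boundary map ∂_3: C_3 → C_2 sends each 3-simplex σ to the alternating sum Σ_i (−1)^i (σ with its i-th vertex removed). For instance
  ∂PQRS = QRS − PRS + PQS − PQR,
  ∂PQRT = QRT − PRT + PQT − PQR.
The 10×5 boundary matrix has rank 4 and Smith normal form diag(1,1,1,1).

Now H_k = ker ∂_k / im ∂_{k+1}, so:

  H_1: rank ker ∂_1 − rank ∂_2 = (10 − 4) − 6 = 0, and the invariant factors of ∂_2 are all 1, so H_1 ≅ 0.

(K is a triangulation of the 3-sphere S^3.)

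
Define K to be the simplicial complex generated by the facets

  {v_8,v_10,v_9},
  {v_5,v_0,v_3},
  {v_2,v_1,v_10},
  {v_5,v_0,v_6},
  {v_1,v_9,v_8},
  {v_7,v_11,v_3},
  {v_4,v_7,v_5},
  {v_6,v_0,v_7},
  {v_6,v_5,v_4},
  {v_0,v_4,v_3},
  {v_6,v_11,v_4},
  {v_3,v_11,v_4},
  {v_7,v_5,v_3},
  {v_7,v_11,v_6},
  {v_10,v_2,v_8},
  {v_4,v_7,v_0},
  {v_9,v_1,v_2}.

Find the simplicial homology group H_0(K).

H_0 = Z^2.

K has 12 vertices, 28 edges, 17 triangles.
rank ∂_0 = 0, rank ∂_1 = 10 ⇒ b_0 = 12 − 0 − 10 = 2; all invariant factors of ∂_1 are 1 so no torsion. So H_0 = Z^2.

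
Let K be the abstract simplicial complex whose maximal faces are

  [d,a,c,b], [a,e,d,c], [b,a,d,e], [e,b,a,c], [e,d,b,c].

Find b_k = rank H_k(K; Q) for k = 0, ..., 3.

b_0 = 1, b_1 = 0, b_2 = 0, b_3 = 1.

Take the total order a < b < c < d < e on the vertex set. Then K (dimension 3) consists of the simplices:

  0-simplices (5): a, b, c, d, e
  1-simplices (10): ab, ac, ad, ae, bc, bd, be, cd, ce, de
  2-simplices (10): abc, abd, abe, acd, ace, ade, bcd, bce, bde, cde
  3-simplices (5): abcd, abce, abde, acde, bcde

giving chain groups C_0 ≅ Z^5, C_1 ≅ Z^10, C_2 ≅ Z^10, C_3 ≅ Z^5.

Boundary ∂_1: C_1 → C_0 maps an edge to its endpoints' difference, ∂[p,q] = q − p. For instance
  ∂bc = c − b.
As a 5×10 matrix over Z this has rank 4, with invariant factors (1,1,1,1).

Boundary ∂_2: C_2 → C_1 sends each 2-simplex [p,q,r] to [q,r] − [p,r] + [p,q]. For instance
  ∂bcd = cd − bd + bc,
  ∂ace = ce − ae + ac.
As a 10×10 matrix over Z this has rank 6, with invariant factors (1,1,1,1,1,1).

Boundary ∂_3: C_3 → C_2 sends each 3-simplex σ to the alternating sum Σ_i (−1)^i (σ with its i-th vertex removed). For instance
  ∂abce = bce − ace + abe − abc,
  ∂bcde = cde − bde + bce − bcd.
The 10×5 boundary matrix has rank 4 and Smith normal form diag(1,1,1,1).

Now H_k = ker ∂_k / im ∂_{k+1}, so:

  H_0: rank C_0 − rank ∂_1 = 5 − 4 = 1, and the invariant factors of ∂_1 are all 1, so H_0 = Z.
  H_1: rank ker ∂_1 − rank ∂_2 = (10 − 4) − 6 = 0, and the invariant factors of ∂_2 are all 1, so H_1 = 0.
  H_2: rank ker ∂_2 − rank ∂_3 = (10 − 6) − 4 = 0, and the invariant factors of ∂_3 are all 1, so H_2 = 0.
  H_3: rank ker ∂_3 − rank ∂_4 = (5 − 4) − 0 = 1, and there is no ∂_4, so H_3 = Z.

Hence the Betti numbers are b_0 = 1, b_1 = 0, b_2 = 0, b_3 = 1.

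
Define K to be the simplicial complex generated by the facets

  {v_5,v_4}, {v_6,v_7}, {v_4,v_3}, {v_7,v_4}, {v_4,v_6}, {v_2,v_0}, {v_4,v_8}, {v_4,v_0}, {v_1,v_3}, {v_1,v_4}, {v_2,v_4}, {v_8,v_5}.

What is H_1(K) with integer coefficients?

We work with the vertex ordering v_0 < v_1 < v_2 < v_3 < v_4 < v_5 < v_6 < v_7 < v_8. The simplices of K, each written with vertices in increasing order, are:

  0-simplices (9): [v_0], [v_1], [v_2], [v_3], [v_4], [v_5], [v_6], [v_7], [v_8]
  1-simplices (12): [v_0,v_2], [v_0,v_4], [v_1,v_3], [v_1,v_4], [v_2,v_4], [v_3,v_4], [v_4,v_5], [v_4,v_6], [v_4,v_7], [v_4,v_8], [v_5,v_8], [v_6,v_7]

giving chain groups C_0 ≅ Z^9, C_1 ≅ Z^12.

Boundary ∂_1: C_1 → C_0 is given by ∂[p,q] = [q] − [p]. For instance
  ∂[v_0,v_4] = [v_4] − [v_0].
The resulting 9×12 matrix has rank 8, and its Smith normal form has invariant factors (1,1,1,1,1,1,1,1).

Computing H_k = (kernel of ∂_k) / (image of ∂_{k+1}):

  H_1: rank ker ∂_1 − rank ∂_2 = (12 − 8) − 0 = 4, and there is no ∂_2, so H_1 ≅ Z^4.

H_1 = Z^4.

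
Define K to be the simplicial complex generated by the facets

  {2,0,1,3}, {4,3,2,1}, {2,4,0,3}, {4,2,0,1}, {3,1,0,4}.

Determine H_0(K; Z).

H_0 ≅ Z.

Order the vertices as 0 < 1 < 2 < 3 < 4. Listing each simplex with vertices in this order, K has dimension 3 with simplices:

  0-simplices (5): [0], [1], [2], [3], [4]
  1-simplices (10): [0,1], [0,2], [0,3], [0,4], [1,2], [1,3], [1,4], [2,3], [2,4], [3,4]
  2-simplices (10): [0,1,2], [0,1,3], [0,1,4], [0,2,3], [0,2,4], [0,3,4], [1,2,3], [1,2,4], [1,3,4], [2,3,4]
  3-simplices (5): [0,1,2,3], [0,1,2,4], [0,1,3,4], [0,2,3,4], [1,2,3,4]

Hence C_0 ≅ Z^5, C_1 ≅ Z^10, C_2 ≅ Z^10, C_3 ≅ Z^5.

Boundary ∂_1: C_1 → C_0 sends each edge [p,q] (with p < q) to q − p. For instance
  ∂[2,4] = [4] − [2].
The 5×10 boundary matrix has rank 4 and Smith normal form diag(1,1,1,1).

The boundary map ∂_2: C_2 → C_1 sends each 2-simplex [p,q,r] to [q,r] − [p,r] + [p,q]. For instance
  ∂[1,2,3] = [2,3] − [1,3] + [1,2],
  ∂[2,3,4] = [3,4] − [2,4] + [2,3].
This gives a 10×10 integer matrix of rank 6; reducing to Smith normal form yields diagonal entries (1,1,1,1,1,1).

Boundary ∂_3: C_3 → C_2 sends each 3-simplex σ to the alternating sum Σ_i (−1)^i (σ with its i-th vertex removed). For instance
  ∂[0,1,3,4] = [1,3,4] − [0,3,4] + [0,1,4] − [0,1,3],
  ∂[0,2,3,4] = [2,3,4] − [0,3,4] + [0,2,4] − [0,2,3].
The resulting 10×5 matrix has rank 4, and its Smith normal form has invariant factors (1,1,1,1).

Reading off H_k = ker ∂_k / im ∂_{k+1}:

  H_0: rank C_0 − rank ∂_1 = 5 − 4 = 1, and the invariant factors of ∂_1 are all 1, so H_0 = Z.

(K is a triangulation of the 3-sphere S^3.)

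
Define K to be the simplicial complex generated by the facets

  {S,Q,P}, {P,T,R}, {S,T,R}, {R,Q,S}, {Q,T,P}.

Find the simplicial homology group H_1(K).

H_1 = Z.

Order the vertices as P < Q < R < S < T. Listing each simplex with vertices in this order, K has dimension 2 with simplices:

  0-simplices (5): P, Q, R, S, T
  1-simplices (10): PQ, PR, PS, PT, QR, QS, QT, RS, RT, ST
  2-simplices (5): PQS, PQT, PRT, QRS, RST

giving chain groups C_0 ≅ Z^5, C_1 ≅ Z^10, C_2 ≅ Z^5.

Boundary ∂_1: C_1 → C_0 sends each edge [p,q] (with p < q) to q − p. For instance
  ∂RT = T − R.
As a 5×10 matrix over Z this has rank 4, with invariant factors (1,1,1,1).

∂_2: C_2 → C_1 acts by ∂[p,q,r] = [q,r] − [p,r] + [p,q]. For instance
  ∂PRT = RT − PT + PR,
  ∂PQS = QS − PS + PQ.
The resulting 10×5 matrix has rank 5, and its Smith normal form has invariant factors (1,1,1,1,1).

Reading off H_k = ker ∂_k / im ∂_{k+1}:

  H_1: rank ker ∂_1 − rank ∂_2 = (10 − 4) − 5 = 1, and the invariant factors of ∂_2 are all 1, so H_1 ≅ Z.

(K is a triangulation of the Möbius band.)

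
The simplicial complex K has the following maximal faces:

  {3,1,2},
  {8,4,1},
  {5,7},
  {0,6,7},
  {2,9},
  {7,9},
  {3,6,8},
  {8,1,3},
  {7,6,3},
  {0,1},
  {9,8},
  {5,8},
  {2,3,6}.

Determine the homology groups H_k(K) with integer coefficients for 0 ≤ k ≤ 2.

H_0 ≅ Z,  H_1 ≅ Z^4,  H_2 = 0.

Fix the vertex order 0 < 1 < 2 < 3 < 4 < 5 < 6 < 7 < 8 < 9 and write every simplex with vertices in increasing order. Then dim K = 2 and the simplices of K are:

  0-simplices (10): [0], [1], [2], [3], [4], [5], [6], [7], [8], [9]
  1-simplices (20): [0,1], [0,6], [0,7], [1,2], [1,3], [1,4], [1,8], [2,3], [2,6], [2,9], [3,6], [3,7], [3,8], [4,8], [5,7], [5,8], [6,7], [6,8], [7,9], [8,9]
  2-simplices (7): [0,6,7], [1,2,3], [1,3,8], [1,4,8], [2,3,6], [3,6,7], [3,6,8]

so the chain groups are C_0 ≅ Z^10, C_1 ≅ Z^20, C_2 ≅ Z^7.

∂_1: C_1 → C_0 is given by ∂[p,q] = [q] − [p]. For instance
  ∂[2,3] = [3] − [2].
This gives a 10×20 integer matrix of rank 9; reducing to Smith normal form yields diagonal entries (1,1,1,1,1,1,1,1,1).

The boundary map ∂_2: C_2 → C_1 sends each 2-simplex [p,q,r] to [q,r] − [p,r] + [p,q]. For instance
  ∂[1,3,8] = [3,8] − [1,8] + [1,3],
  ∂[1,2,3] = [2,3] − [1,3] + [1,2].
As a 20×7 matrix over Z this has rank 7, with invariant factors (1,1,1,1,1,1,1).

Computing H_k = (kernel of ∂_k) / (image of ∂_{k+1}):

  H_0: rank C_0 − rank ∂_1 = 10 − 9 = 1, and the invariant factors of ∂_1 are all 1, so H_0 = Z.
  H_1: rank ker ∂_1 − rank ∂_2 = (20 − 9) − 7 = 4, and the invariant factors of ∂_2 are all 1, so H_1 = Z^4.
  H_2: rank ker ∂_2 − rank ∂_3 = (7 − 7) − 0 = 0, and there is no ∂_3, so H_2 = 0.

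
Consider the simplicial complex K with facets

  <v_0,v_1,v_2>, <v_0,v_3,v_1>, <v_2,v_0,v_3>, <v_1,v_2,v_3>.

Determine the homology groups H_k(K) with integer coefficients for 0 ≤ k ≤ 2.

H_0 = Z,  H_1 = 0,  H_2 = Z.

Order the vertices as v_0 < v_1 < v_2 < v_3. Listing each simplex with vertices in this order, K has dimension 2 with simplices:

  0-simplices (4): [v_0], [v_1], [v_2], [v_3]
  1-simplices (6): [v_0,v_1], [v_0,v_2], [v_0,v_3], [v_1,v_2], [v_1,v_3], [v_2,v_3]
  2-simplices (4): [v_0,v_1,v_2], [v_0,v_1,v_3], [v_0,v_2,v_3], [v_1,v_2,v_3]

so the chain groups are C_0 ≅ Z^4, C_1 ≅ Z^6, C_2 ≅ Z^4.

∂_1: C_1 → C_0 maps an edge to its endpoints' difference, ∂[p,q] = q − p. For instance
  ∂[v_1,v_2] = [v_2] − [v_1].
As a 4×6 matrix over Z this has rank 3, with invariant factors (1,1,1).

The boundary map ∂_2: C_2 → C_1 acts by ∂[p,q,r] = [q,r] − [p,r] + [p,q]. For instance
  ∂[v_0,v_2,v_3] = [v_2,v_3] − [v_0,v_3] + [v_0,v_2],
  ∂[v_1,v_2,v_3] = [v_2,v_3] − [v_1,v_3] + [v_1,v_2].
This gives a 6×4 integer matrix of rank 3; reducing to Smith normal form yields diagonal entries (1,1,1).

Now H_k = ker ∂_k / im ∂_{k+1}, so:

  H_0: rank C_0 − rank ∂_1 = 4 − 3 = 1, and the invariant factors of ∂_1 are all 1, so H_0 ≅ Z.
  H_1: rank ker ∂_1 − rank ∂_2 = (6 − 3) − 3 = 0, and the invariant factors of ∂_2 are all 1, so H_1 ≅ 0.
  H_2: rank ker ∂_2 − rank ∂_3 = (4 − 3) − 0 = 1, and there is no ∂_3, so H_2 ≅ Z.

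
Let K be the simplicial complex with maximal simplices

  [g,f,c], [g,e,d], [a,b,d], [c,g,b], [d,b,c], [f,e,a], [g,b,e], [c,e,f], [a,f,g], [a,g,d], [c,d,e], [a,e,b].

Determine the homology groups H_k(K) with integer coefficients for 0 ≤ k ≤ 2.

H_0 = Z,  H_1 = Z/2Z,  H_2 = 0.

Fix the vertex order a < b < c < d < e < f < g and write every simplex with vertices in increasing order. Then dim K = 2 and the simplices of K are:

  0-simplices (7): a, b, c, d, e, f, g
  1-simplices (18): ab, ad, ae, af, ag, bc, bd, be, bg, cd, ce, cf, cg, de, dg, ef, eg, fg
  2-simplices (12): abd, abe, adg, aef, afg, bcd, bcg, beg, cde, cef, cfg, deg

Hence C_0 ≅ Z^7, C_1 ≅ Z^18, C_2 ≅ Z^12.

The boundary map ∂_1: C_1 → C_0 maps an edge to its endpoints' difference, ∂[p,q] = q − p. For instance
  ∂de = e − d.
The 7×18 boundary matrix has rank 6 and Smith normal form diag(1,1,1,1,1,1).

The boundary map ∂_2: C_2 → C_1 maps a triangle to the signed sum of its edges. For instance
  ∂cef = ef − cf + ce,
  ∂bcd = cd − bd + bc.
The resulting 18×12 matrix has rank 12, and its Smith normal form has invariant factors (1,1,1,1,1,1,1,1,1,1,1,2).

From H_k ≅ ker(∂_k) / im(∂_{k+1}) we obtain:

  H_0: rank C_0 − rank ∂_1 = 7 − 6 = 1, and the invariant factors of ∂_1 are all 1, so H_0 = Z.
  H_1: rank ker ∂_1 − rank ∂_2 = (18 − 6) − 12 = 0, and ∂_2 has invariant factor 2 > 1, so H_1 = Z/2Z.
  H_2: rank ker ∂_2 − rank ∂_3 = (12 − 12) − 0 = 0, and there is no ∂_3, so H_2 = 0.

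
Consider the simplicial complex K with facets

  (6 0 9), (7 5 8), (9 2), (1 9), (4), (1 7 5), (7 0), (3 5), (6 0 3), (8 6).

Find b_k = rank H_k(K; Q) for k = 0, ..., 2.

b_0 = 2, b_1 = 3, b_2 = 0.

We work with the vertex ordering 0 < 1 < 2 < 3 < 4 < 5 < 6 < 7 < 8 < 9. The simplices of K, each written with vertices in increasing order, are:

  0-simplices (10): [0], [1], [2], [3], [4], [5], [6], [7], [8], [9]
  1-simplices (15): [0,3], [0,6], [0,7], [0,9], [1,5], [1,7], [1,9], [2,9], [3,5], [3,6], [5,7], [5,8], [6,8], [6,9], [7,8]
  2-simplices (4): [0,3,6], [0,6,9], [1,5,7], [5,7,8]

so the chain groups are C_0 ≅ Z^10, C_1 ≅ Z^15, C_2 ≅ Z^4.

∂_1: C_1 → C_0 sends each edge [p,q] (with p < q) to q − p. For instance
  ∂[0,6] = [6] − [0].
The resulting 10×15 matrix has rank 8, and its Smith normal form has invariant factors (1,1,1,1,1,1,1,1).

The boundary map ∂_2: C_2 → C_1 sends each 2-simplex [p,q,r] to [q,r] − [p,r] + [p,q]. For instance
  ∂[1,5,7] = [5,7] − [1,7] + [1,5],
  ∂[5,7,8] = [7,8] − [5,8] + [5,7].
The 15×4 boundary matrix has rank 4 and Smith normal form diag(1,1,1,1).

Computing H_k = (kernel of ∂_k) / (image of ∂_{k+1}):

  H_0: rank C_0 − rank ∂_1 = 10 − 8 = 2, and the invariant factors of ∂_1 are all 1, so H_0 ≅ Z^2.
  H_1: rank ker ∂_1 − rank ∂_2 = (15 − 8) − 4 = 3, and the invariant factors of ∂_2 are all 1, so H_1 ≅ Z^3.
  H_2: rank ker ∂_2 − rank ∂_3 = (4 − 4) − 0 = 0, and there is no ∂_3, so H_2 ≅ 0.

Hence the Betti numbers are b_0 = 2, b_1 = 3, b_2 = 0.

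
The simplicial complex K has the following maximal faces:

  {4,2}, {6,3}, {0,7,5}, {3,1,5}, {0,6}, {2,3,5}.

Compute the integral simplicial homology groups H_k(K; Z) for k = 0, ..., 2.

H_0 = Z,  H_1 = Z,  H_2 = 0.

Order the vertices as 0 < 1 < 2 < 3 < 4 < 5 < 6 < 7. Listing each simplex with vertices in this order, K has dimension 2 with simplices:

  0-simplices (8): [0], [1], [2], [3], [4], [5], [6], [7]
  1-simplices (11): [0,5], [0,6], [0,7], [1,3], [1,5], [2,3], [2,4], [2,5], [3,5], [3,6], [5,7]
  2-simplices (3): [0,5,7], [1,3,5], [2,3,5]

Hence C_0 ≅ Z^8, C_1 ≅ Z^11, C_2 ≅ Z^3.

∂_1: C_1 → C_0 is given by ∂[p,q] = [q] − [p]. For instance
  ∂[2,4] = [4] − [2].
This gives a 8×11 integer matrix of rank 7; reducing to Smith normal form yields diagonal entries (1,1,1,1,1,1,1).

Boundary ∂_2: C_2 → C_1 acts by ∂[p,q,r] = [q,r] − [p,r] + [p,q]. For instance
  ∂[0,5,7] = [5,7] − [0,7] + [0,5],
  ∂[2,3,5] = [3,5] − [2,5] + [2,3].
As a 11×3 matrix over Z this has rank 3, with invariant factors (1,1,1).

From H_k ≅ ker(∂_k) / im(∂_{k+1}) we obtain:

  H_0: rank C_0 − rank ∂_1 = 8 − 7 = 1, and the invariant factors of ∂_1 are all 1, so H_0 ≅ Z.
  H_1: rank ker ∂_1 − rank ∂_2 = (11 − 7) − 3 = 1, and the invariant factors of ∂_2 are all 1, so H_1 ≅ Z.
  H_2: rank ker ∂_2 − rank ∂_3 = (3 − 3) − 0 = 0, and there is no ∂_3, so H_2 ≅ 0.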